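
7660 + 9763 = 17423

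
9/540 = 1/60 ≈ 0.0167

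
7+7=14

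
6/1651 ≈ 0.00363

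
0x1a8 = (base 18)15a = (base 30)e4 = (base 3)120201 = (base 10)424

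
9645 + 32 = 9677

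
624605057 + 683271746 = 1307876803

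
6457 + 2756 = 9213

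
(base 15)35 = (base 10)50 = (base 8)62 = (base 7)101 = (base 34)1g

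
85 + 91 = 176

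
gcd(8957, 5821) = 1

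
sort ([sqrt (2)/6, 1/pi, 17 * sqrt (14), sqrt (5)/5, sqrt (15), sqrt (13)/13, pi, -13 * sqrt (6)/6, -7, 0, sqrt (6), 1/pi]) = [-7, -13 * sqrt (6)/6, 0, sqrt (2)/6, sqrt (13)/13, 1/pi, 1/pi, sqrt (5)/5, sqrt (6), pi, sqrt (15), 17 * sqrt (14)]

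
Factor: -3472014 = -1*2^1*3^1*7^1*13^1*6359^1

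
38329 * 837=32081373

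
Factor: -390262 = -1*2^1*195131^1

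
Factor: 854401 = 409^1*2089^1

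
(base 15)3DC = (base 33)QO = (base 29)11C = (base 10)882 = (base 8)1562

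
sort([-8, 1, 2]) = [-8, 1, 2]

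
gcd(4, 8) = 4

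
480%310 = 170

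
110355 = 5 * 22071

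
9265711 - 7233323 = 2032388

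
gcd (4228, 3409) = 7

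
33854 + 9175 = 43029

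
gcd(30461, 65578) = 1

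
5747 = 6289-542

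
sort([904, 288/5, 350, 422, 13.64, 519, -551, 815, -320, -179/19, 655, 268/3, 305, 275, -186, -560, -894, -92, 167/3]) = [-894, -560, -551, -320, -186, -92, -179/19, 13.64, 167/3, 288/5, 268/3, 275, 305, 350, 422, 519, 655, 815, 904]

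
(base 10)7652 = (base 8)16744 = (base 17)1982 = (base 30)8f2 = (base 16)1de4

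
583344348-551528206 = 31816142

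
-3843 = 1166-5009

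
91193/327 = 278 + 287/327 ≈ 278.88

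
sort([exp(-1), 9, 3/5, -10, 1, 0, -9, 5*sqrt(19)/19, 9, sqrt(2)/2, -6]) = [-10, -9, -6, 0, exp(-1), 3/5, sqrt(2)/2, 1, 5*sqrt(19)/19, 9, 9]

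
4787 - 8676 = -3889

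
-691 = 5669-6360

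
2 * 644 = 1288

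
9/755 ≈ 0.0119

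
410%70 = 60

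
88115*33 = 2907795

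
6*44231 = 265386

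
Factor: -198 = -1*2^1*3^2*11^1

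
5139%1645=204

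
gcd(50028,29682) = 6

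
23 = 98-75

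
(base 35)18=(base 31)1c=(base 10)43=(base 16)2b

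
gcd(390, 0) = 390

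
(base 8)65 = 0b110101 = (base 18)2h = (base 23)27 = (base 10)53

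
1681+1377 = 3058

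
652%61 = 42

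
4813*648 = 3118824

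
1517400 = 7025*216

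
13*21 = 273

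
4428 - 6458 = -2030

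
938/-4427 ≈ -0.212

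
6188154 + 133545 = 6321699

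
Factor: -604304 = -1 * 2^4 * 179^1 * 211^1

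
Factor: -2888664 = -1*2^3*3^1*37^1*3253^1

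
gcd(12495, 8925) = 1785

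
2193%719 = 36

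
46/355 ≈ 0.130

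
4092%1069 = 885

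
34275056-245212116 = -210937060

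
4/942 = 2/471 ≈ 0.00425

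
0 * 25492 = 0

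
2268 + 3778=6046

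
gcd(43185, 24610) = 5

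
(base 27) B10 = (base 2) 1111101101110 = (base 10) 8046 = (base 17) 1AE5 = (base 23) F4J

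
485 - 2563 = -2078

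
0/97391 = 0 = 0.00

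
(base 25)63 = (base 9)180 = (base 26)5n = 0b10011001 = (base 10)153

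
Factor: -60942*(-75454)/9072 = 2^(-2)*3^(-3)*31^1*1217^1*1451^1 = 54741877/108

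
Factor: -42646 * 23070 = -1 * 2^2 * 3^1 * 5^1 * 769^1 * 21323^1 = -983843220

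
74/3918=37/1959 ≈ 0.0189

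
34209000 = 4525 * 7560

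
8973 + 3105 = 12078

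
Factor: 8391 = 3^1*2797^1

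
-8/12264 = -1/1533 ≈ -0.000652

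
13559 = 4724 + 8835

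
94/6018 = 47/3009≈0.0156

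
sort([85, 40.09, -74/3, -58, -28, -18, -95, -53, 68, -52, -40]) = [-95, -58, -53, -52, -40, -28, -74/3, -18, 40.09, 68, 85]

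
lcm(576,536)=38592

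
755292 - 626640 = 128652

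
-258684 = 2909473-3168157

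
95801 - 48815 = 46986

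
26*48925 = 1272050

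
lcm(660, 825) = 3300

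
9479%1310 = 309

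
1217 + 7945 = 9162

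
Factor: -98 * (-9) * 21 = 2^1 * 3^3 * 7^3 = 18522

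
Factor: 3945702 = 2^1*3^1*657617^1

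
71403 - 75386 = -3983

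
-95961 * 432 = -41455152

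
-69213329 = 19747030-88960359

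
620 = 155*4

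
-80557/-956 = 84 + 253/956 ≈ 84.26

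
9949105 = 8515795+1433310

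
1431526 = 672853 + 758673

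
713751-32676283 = -31962532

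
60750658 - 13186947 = 47563711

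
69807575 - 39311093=30496482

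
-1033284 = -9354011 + 8320727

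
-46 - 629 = -675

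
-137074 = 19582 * (-7)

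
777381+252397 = 1029778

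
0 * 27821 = 0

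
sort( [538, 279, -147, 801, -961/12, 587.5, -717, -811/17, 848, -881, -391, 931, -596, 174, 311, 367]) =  [-881, -717, -596, -391, -147, -961/12, -811/17, 174, 279, 311, 367, 538, 587.5, 801, 848, 931]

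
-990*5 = -4950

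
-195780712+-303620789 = -499401501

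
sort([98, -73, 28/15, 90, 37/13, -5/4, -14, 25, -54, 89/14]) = [-73, -54, -14, -5/4, 28/15, 37/13, 89/14, 25, 90, 98]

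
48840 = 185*264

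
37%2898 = 37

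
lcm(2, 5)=10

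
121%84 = 37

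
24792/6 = 4132 = 4132.00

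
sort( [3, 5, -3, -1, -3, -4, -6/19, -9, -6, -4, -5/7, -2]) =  [-9, -6, -4, -4, -3, -3, -2, -1, -5/7, -6/19, 3, 5]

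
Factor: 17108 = 2^2*7^1*13^1*47^1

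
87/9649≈0.00902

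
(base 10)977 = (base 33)tk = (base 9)1305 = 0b1111010001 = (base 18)305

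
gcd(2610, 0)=2610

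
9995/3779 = 2 + 2437/3779 ≈ 2.64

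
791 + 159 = 950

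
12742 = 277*46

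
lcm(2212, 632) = 4424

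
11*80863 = 889493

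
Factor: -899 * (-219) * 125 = 3^1 * 5^3 * 29^1 * 31^1 * 73^1 = 24610125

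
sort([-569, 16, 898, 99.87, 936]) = [-569, 16, 99.87, 898, 936]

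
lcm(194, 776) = 776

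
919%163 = 104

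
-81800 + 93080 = 11280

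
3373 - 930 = 2443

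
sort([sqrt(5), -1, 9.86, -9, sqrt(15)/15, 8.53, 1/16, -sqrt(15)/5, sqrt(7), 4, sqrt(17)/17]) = [-9, -1, -sqrt(15)/5, 1/16, sqrt(17)/17, sqrt(15)/15, sqrt(5), sqrt(7), 4, 8.53, 9.86]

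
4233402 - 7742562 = -3509160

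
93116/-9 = -10346 - 2/9 ≈ -10346.22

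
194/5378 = 97/2689 ≈ 0.0361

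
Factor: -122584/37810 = -1 * 2^2 * 5^(-1) * 7^1 * 11^1 * 19^(-1) = -308/95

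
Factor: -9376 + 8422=-1*2^1*3^2*53^1=-954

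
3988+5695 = 9683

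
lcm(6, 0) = 0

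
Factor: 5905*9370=2^1*5^2*937^1*1181^1=55329850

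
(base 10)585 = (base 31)ir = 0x249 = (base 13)360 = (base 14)2db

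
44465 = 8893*5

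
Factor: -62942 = -1*2^1*11^1*2861^1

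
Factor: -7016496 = -1*2^4*3^1*127^1*1151^1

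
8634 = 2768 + 5866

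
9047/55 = 164 + 27/55 ≈ 164.49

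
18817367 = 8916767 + 9900600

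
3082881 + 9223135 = 12306016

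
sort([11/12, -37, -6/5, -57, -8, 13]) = [-57, -37, -8, -6/5, 11/12, 13]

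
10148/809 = 12+440/809 ≈ 12.54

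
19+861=880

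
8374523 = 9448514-1073991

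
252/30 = 42/5 = 8.40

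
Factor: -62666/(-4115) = 2^1 * 5^(-1) * 823^(-1) * 31333^1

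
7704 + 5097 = 12801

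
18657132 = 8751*2132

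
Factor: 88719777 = 3^2*41^1*240433^1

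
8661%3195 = 2271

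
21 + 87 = 108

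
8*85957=687656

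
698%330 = 38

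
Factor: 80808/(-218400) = -1 * 2^(-2) * 5^(-2) * 37^1 = -37/100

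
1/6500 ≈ 0.000154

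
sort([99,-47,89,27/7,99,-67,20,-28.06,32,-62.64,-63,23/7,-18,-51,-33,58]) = [-67,-63,-62.64,-51,-47,-33,-28.06,-18,23/7,27/7,20,32,58,89,99,99]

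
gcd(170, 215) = 5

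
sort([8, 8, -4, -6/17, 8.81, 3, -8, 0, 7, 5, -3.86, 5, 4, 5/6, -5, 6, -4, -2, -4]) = [-8, -5, -4, -4, -4, -3.86, -2, -6/17, 0, 5/6, 3, 4, 5, 5, 6, 7, 8, 8, 8.81]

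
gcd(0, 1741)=1741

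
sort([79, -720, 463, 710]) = [-720, 79, 463, 710]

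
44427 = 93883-49456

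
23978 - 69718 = -45740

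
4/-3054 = -2/1527 ≈ -0.00131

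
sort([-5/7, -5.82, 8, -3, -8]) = [-8, -5.82, -3, -5/7, 8]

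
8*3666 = 29328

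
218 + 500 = 718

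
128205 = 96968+31237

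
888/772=222/193 ≈ 1.15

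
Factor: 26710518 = 2^1*3^1*139^1*32027^1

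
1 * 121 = 121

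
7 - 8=-1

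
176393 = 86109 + 90284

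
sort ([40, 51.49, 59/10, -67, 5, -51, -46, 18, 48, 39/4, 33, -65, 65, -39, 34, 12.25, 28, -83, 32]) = [-83, -67, -65, -51, -46, -39, 5, 59/10, 39/4, 12.25, 18, 28, 32, 33, 34, 40, 48, 51.49, 65]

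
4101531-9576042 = -5474511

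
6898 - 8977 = -2079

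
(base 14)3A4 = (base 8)1334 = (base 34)LI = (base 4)23130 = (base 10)732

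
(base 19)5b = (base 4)1222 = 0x6a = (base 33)37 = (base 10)106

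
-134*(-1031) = 138154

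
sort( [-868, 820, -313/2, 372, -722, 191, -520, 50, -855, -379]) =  [-868, -855, -722, -520, -379, -313/2, 50, 191, 372, 820]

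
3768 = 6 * 628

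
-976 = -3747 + 2771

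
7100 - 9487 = -2387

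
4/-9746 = -2/4873 ≈ -0.000410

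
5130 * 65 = 333450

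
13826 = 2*6913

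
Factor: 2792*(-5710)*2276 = -1*2^6*5^1*349^1*569^1*571^1 = -36284720320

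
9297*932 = 8664804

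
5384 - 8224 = -2840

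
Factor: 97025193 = 3^2 * 79^1 * 136463^1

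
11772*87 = 1024164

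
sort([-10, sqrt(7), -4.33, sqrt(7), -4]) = [-10, -4.33, -4, sqrt(7), sqrt(7)]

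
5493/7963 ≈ 0.690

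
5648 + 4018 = 9666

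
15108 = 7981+7127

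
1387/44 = 31 + 23/44 ≈ 31.52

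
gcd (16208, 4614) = 2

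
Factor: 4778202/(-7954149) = -1*2^1*7^(-1)*11^1*13^1*29^(-1)*37^(-1)*353^(-1)*5569^1 = -1592734/2651383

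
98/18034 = 49/9017 ≈ 0.00543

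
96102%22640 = 5542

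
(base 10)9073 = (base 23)h3b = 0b10001101110001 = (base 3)110110001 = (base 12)5301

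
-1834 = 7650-9484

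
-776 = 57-833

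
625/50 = 25/2 = 12.50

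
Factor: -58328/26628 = -1*2^1*3^(-1)*7^(-1)*23^1 = -46/21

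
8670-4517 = 4153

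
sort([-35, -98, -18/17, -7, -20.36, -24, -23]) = [-98, -35, -24, -23, -20.36, -7, -18/17]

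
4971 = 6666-1695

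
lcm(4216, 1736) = 29512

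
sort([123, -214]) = [-214, 123]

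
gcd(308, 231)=77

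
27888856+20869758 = 48758614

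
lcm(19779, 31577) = 1799889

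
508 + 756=1264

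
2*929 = 1858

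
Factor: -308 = -1*2^2*7^1*11^1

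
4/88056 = 1/22014 ≈ 0.0000454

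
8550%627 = 399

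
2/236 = 1/118 ≈ 0.00847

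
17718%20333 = 17718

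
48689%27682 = 21007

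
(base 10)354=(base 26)dg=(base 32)b2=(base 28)ci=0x162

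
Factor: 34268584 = 2^3 * 7^1 * 611939^1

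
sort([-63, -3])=[-63, -3]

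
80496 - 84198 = -3702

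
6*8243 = 49458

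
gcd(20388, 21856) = 4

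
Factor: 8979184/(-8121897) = -1*2^4*3^(-3)*7^(-3)*877^(-1)*561199^1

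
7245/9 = 805 = 805.00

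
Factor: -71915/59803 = -1*5^1*19^1*79^(-1) = -95/79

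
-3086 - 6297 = -9383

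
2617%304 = 185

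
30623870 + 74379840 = 105003710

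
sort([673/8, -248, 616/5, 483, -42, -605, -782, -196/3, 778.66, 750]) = [-782, -605, -248, -196/3, -42, 673/8, 616/5, 483, 750, 778.66]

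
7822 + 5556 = 13378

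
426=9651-9225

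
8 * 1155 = 9240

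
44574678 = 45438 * 981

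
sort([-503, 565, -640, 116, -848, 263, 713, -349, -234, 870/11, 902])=[-848, -640, -503, -349, -234, 870/11, 116, 263, 565, 713, 902]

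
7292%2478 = 2336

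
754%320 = 114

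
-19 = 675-694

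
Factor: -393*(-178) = 2^1*3^1*89^1*131^1 = 69954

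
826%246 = 88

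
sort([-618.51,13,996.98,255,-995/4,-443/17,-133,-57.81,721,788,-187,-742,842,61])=[-742,-618.51,-995/4,-187,-133,-57.81,-443/17,13,61,255,721,788,842,996.98]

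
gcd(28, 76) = 4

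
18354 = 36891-18537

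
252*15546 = 3917592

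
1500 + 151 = 1651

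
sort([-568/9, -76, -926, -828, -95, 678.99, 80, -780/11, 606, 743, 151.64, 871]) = [-926, -828, -95, -76, -780/11, -568/9, 80, 151.64, 606, 678.99, 743, 871]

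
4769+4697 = 9466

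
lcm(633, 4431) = 4431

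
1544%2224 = 1544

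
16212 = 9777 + 6435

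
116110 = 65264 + 50846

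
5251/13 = 403 + 12/13 ≈ 403.92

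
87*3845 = 334515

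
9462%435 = 327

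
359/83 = 4+27/83≈4.33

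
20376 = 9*2264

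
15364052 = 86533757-71169705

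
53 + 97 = 150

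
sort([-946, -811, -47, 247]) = [-946, -811, -47, 247]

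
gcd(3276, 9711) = 117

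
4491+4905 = 9396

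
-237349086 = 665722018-903071104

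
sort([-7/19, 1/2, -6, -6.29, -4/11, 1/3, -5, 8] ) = [-6.29, -6, -5, -7/19, -4/11, 1/3, 1/2, 8] 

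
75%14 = 5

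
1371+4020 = 5391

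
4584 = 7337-2753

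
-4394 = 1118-5512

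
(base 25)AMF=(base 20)H0F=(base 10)6815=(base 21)F9B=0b1101010011111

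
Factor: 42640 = 2^4 * 5^1 * 13^1 * 41^1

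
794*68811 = 54635934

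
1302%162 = 6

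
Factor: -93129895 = -1 * 5^1 * 18625979^1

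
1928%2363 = 1928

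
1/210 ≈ 0.00476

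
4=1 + 3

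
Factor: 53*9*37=3^2*37^1*53^1=17649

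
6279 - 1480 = 4799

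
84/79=1 + 5/79 ≈ 1.06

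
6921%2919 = 1083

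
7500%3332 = 836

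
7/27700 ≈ 0.000253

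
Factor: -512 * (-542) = 2^10 * 271^1 = 277504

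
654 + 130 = 784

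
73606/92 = 36803/46 ≈ 800.07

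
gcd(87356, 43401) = 1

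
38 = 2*19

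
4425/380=11+49/76 ≈ 11.64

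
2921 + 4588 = 7509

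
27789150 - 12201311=15587839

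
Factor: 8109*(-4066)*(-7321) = 2^1*3^2*17^1*19^1*53^1*107^1*7321^1 = 241382111274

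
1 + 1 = 2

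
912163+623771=1535934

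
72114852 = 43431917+28682935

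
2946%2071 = 875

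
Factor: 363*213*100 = 2^2*3^2*5^2*11^2*71^1 = 7731900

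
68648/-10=-6864 - 4/5=-6864.80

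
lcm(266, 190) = 1330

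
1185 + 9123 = 10308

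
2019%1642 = 377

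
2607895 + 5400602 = 8008497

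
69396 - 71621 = -2225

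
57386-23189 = 34197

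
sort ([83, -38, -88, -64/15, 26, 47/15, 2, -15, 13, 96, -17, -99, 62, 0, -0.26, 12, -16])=[-99, -88, -38, -17, -16, -15, -64/15, -0.26, 0, 2, 47/15, 12, 13, 26, 62, 83, 96]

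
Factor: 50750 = 2^1*5^3*7^1*29^1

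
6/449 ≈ 0.0134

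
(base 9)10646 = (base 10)7089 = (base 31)7bl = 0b1101110110001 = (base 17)1790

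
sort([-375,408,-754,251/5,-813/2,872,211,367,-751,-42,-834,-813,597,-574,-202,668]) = [-834,-813,-754,-751,-574,-813/2,-375,-202,-42,251/5,211,367,408,597,668,872]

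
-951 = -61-890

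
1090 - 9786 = -8696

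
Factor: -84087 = -1*3^2*9343^1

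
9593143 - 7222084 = 2371059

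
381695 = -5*(-76339)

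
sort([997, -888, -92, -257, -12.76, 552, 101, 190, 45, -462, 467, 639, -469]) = [-888, -469, -462, -257, -92, -12.76, 45, 101, 190, 467, 552, 639, 997]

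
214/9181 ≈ 0.0233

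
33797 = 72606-38809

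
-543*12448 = -6759264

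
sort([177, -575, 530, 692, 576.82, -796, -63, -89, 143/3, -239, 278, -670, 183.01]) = [-796, -670, -575, -239, -89, -63, 143/3, 177, 183.01, 278, 530, 576.82, 692]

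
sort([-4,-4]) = [-4,-4]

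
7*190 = 1330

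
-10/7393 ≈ -0.00135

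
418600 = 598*700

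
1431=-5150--6581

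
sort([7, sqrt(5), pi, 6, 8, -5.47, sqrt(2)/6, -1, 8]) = [-5.47, -1, sqrt(2)/6, sqrt(5), pi, 6, 7, 8, 8]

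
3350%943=521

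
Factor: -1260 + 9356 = 2^5*11^1*23^1 = 8096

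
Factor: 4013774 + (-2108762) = 2^2*3^3*31^1*569^1 = 1905012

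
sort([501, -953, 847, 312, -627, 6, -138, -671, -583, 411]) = [-953, -671, -627, -583, -138, 6, 312, 411, 501, 847]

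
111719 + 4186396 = 4298115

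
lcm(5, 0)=0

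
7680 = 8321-641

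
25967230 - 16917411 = 9049819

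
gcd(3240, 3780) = 540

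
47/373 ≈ 0.126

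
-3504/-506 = 6 + 234/253 ≈ 6.92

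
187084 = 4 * 46771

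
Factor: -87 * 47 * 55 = -1 * 3^1 * 5^1 * 11^1 * 29^1 * 47^1 = -224895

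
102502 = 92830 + 9672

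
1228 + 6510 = 7738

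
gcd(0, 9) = 9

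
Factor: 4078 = 2^1 * 2039^1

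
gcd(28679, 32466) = 7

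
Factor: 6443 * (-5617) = -1 * 17^1 * 41^1 * 137^1 * 379^1 = -36190331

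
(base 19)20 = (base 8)46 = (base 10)38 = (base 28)1a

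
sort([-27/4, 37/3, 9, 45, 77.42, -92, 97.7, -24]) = [-92, -24, -27/4, 9, 37/3, 45, 77.42, 97.7]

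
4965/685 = 993/137 ≈ 7.25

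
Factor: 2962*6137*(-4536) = -1*2^4*3^4*7^1*17^1*19^2*1481^1 = -82454473584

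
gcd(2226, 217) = 7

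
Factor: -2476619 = -1*619^1*4001^1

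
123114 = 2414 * 51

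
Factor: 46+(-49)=-1*3^1=-3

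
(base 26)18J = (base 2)1110000111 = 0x387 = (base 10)903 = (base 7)2430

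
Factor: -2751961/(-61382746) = 2^(-1)*41^1*929^(-1)*33037^(-1)*67121^1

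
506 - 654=-148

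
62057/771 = 80 + 377/771 ≈ 80.49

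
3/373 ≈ 0.00804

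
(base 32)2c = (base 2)1001100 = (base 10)76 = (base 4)1030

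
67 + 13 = 80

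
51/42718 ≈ 0.00119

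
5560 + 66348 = 71908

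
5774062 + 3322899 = 9096961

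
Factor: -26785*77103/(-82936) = 2^(-3)*3^2*5^1*7^(-1)*11^1*13^1*487^1*659^1*1481^(-1) = 2065203855/82936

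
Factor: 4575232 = 2^12*1117^1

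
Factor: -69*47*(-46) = 2^1*3^1*23^2*47^1 = 149178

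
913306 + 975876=1889182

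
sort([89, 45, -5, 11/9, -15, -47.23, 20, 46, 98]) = [-47.23, -15, -5, 11/9, 20, 45, 46, 89, 98]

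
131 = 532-401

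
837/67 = 12 + 33/67 ≈ 12.49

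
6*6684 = 40104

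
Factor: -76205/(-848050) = 2^(-1)*5^(-1)*7^(-1)*2423^(-1)*15241^1 = 15241/169610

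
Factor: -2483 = -1*13^1*191^1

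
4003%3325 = 678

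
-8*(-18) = 144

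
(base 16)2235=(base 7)34350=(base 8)21065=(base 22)i21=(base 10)8757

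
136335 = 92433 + 43902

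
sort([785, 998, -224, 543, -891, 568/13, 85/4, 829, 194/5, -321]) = [-891, -321, -224, 85/4, 194/5, 568/13, 543, 785, 829, 998]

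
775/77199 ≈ 0.0100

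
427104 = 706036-278932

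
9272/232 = 39 + 28/29 ≈ 39.97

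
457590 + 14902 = 472492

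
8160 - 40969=-32809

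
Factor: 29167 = 29167^1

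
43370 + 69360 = 112730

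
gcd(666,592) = 74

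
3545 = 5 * 709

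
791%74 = 51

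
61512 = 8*7689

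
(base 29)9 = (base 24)9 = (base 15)9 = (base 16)9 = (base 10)9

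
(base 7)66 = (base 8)60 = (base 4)300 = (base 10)48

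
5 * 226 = 1130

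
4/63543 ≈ 0.0000629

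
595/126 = 4+13/18 ≈ 4.72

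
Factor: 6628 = 2^2*1657^1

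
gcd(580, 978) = 2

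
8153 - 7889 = 264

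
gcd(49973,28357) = 7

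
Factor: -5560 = -1*2^3*5^1*139^1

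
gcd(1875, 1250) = 625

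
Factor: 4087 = 61^1*67^1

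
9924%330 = 24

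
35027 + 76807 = 111834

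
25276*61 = 1541836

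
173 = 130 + 43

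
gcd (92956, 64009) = 1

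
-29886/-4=7471+1/2=7471.50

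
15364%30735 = 15364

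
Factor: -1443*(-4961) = 3^1*11^2*13^1*37^1*41^1 = 7158723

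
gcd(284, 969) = 1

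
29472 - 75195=-45723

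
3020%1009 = 1002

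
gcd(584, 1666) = 2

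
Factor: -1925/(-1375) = 5^(-1)*7^1 = 7/5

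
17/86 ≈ 0.198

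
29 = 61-32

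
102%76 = 26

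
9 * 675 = 6075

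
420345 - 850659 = -430314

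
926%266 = 128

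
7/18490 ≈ 0.000379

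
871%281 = 28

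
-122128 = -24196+-97932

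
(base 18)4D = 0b1010101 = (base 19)49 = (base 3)10011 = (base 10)85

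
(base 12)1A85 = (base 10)3269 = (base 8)6305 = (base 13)1646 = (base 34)2S5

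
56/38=1 + 9/19 ≈ 1.47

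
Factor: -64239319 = -1 * 64239319^1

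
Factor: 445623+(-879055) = -1*2^3*17^1*3187^1 = -433432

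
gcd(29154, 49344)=6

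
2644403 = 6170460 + -3526057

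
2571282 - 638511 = 1932771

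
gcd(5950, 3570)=1190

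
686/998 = 343/499 ≈ 0.687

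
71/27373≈0.00259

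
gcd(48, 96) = 48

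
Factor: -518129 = -1 * 518129^1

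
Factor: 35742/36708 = 2^(-1)*19^(-1)*37^1 = 37/38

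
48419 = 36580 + 11839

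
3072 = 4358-1286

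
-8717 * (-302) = 2632534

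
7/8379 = 1/1197 ≈ 0.000835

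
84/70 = 6/5 = 1.20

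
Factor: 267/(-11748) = -1 * 2^(-2) * 11^(-1) = -1/44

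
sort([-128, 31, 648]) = [-128, 31, 648]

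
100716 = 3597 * 28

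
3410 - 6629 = -3219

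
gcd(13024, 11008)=32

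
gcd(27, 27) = 27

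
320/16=20=20.00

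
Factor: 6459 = 3^1*2153^1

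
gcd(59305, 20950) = 5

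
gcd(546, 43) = 1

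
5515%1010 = 465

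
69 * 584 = 40296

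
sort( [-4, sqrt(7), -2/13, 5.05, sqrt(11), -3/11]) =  [-4, -3/11, -2/13, sqrt(7), sqrt(11), 5.05]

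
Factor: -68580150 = -1*2^1*3^1*5^2*457201^1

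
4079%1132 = 683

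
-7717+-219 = -7936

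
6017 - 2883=3134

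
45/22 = 2 + 1/22≈2.05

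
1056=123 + 933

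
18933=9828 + 9105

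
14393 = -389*(-37)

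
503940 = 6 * 83990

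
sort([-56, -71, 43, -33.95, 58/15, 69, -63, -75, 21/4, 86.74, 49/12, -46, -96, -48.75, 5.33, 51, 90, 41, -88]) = [-96, -88, -75, -71, -63, -56, -48.75, -46, -33.95, 58/15, 49/12, 21/4, 5.33, 41, 43, 51, 69, 86.74, 90]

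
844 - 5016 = -4172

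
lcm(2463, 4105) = 12315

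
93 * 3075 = 285975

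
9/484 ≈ 0.0186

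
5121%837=99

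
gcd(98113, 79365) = 1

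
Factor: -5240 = -1*2^3*5^1*131^1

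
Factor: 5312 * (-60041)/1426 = -1 * 2^5 * 23^(-1) * 31^(-1) * 83^1 * 60041^1 = -159468896/713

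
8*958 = 7664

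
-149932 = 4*(-37483)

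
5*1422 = 7110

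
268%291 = 268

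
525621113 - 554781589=-29160476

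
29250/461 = 63 + 207/461 ≈ 63.45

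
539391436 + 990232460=1529623896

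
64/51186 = 32/25593 ≈ 0.00125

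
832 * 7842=6524544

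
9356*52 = 486512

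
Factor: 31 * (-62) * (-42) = 2^2 * 3^1 * 7^1 * 31^2 = 80724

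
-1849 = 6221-8070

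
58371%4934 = 4097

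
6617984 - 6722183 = -104199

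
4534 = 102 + 4432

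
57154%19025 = 79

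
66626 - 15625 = 51001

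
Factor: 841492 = 2^2*71^1*2963^1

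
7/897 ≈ 0.00780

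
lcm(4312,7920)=388080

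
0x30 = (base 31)1h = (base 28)1k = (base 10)48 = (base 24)20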